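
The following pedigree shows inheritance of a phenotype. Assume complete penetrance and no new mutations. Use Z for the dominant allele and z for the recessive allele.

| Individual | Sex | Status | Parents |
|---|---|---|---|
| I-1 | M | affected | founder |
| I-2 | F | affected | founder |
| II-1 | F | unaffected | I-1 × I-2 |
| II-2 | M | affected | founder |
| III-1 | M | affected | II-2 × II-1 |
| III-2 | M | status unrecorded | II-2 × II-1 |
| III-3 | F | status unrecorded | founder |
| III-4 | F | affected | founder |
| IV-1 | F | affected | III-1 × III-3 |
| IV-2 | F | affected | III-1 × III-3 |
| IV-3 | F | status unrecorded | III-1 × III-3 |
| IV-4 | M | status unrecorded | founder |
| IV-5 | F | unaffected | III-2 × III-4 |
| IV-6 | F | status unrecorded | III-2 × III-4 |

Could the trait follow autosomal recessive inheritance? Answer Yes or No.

No

Under autosomal recessive, II-1 (unaffected, female) cannot arise from I-1 (affected) × I-2 (affected).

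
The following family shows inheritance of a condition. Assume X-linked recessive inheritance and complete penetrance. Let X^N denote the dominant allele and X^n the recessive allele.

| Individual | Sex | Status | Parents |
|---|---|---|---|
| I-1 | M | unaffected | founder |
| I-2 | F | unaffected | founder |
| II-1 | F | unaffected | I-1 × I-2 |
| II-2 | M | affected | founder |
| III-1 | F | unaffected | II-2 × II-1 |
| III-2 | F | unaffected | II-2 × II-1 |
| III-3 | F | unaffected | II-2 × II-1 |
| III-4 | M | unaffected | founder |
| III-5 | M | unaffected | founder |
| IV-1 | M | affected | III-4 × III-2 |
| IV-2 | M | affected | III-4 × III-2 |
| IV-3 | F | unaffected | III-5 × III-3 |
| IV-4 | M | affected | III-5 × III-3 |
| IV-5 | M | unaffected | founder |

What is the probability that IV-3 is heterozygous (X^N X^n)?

1/2

III-5 is unaffected, so III-5 is X^N Y.
III-3 is unaffected so carries N and received n from II-2 (X^n Y), so III-3 is X^N X^n.
Their cross gives offspring ratios 1/2 X^N X^N : 1/2 X^N X^n. Conditioning on IV-3 being unaffected, P(X^N X^n) = 1/2 / 1 = 1/2.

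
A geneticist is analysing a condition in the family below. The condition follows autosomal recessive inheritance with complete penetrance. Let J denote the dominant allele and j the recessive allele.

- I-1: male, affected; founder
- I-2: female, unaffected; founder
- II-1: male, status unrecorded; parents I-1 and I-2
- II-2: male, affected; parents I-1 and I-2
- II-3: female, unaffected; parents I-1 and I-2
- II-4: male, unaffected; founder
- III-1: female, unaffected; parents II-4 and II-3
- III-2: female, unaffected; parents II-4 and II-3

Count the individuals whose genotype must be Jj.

Obligate heterozygotes: I-2 is unaffected so carries J and passed j to II-2 (jj), so I-2 is Jj; II-3 is unaffected so carries J and received j from I-1 (jj), so II-3 is Jj.
Every other individual is either homozygous by phenotype or has at least one consistent homozygous assignment, so the count is 2.

2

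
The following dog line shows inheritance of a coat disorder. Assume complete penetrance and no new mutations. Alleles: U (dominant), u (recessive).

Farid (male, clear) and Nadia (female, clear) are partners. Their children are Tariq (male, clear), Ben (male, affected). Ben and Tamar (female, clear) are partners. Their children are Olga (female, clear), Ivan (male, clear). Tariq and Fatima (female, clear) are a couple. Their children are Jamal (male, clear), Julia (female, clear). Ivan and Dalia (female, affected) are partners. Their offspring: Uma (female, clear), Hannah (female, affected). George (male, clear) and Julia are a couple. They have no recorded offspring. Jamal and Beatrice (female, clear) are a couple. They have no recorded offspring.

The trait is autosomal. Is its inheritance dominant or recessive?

recessive

Farid and Nadia are both clear yet have an affected child Ben. Under dominance, an affected child requires at least one affected parent, so the trait cannot be dominant.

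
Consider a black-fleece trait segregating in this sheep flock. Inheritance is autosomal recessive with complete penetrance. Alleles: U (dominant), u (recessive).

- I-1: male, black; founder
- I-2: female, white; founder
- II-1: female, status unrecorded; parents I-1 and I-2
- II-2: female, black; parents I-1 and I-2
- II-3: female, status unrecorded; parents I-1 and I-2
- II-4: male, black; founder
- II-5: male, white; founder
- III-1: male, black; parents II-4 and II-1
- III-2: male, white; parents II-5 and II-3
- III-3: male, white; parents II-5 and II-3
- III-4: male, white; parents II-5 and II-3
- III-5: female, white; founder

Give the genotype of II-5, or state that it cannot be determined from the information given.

II-5's phenotype allows UU or Uu, and no parent or child forces a single allele at both positions; consistent genotype assignments exist with II-5 as UU or Uu.

cannot be determined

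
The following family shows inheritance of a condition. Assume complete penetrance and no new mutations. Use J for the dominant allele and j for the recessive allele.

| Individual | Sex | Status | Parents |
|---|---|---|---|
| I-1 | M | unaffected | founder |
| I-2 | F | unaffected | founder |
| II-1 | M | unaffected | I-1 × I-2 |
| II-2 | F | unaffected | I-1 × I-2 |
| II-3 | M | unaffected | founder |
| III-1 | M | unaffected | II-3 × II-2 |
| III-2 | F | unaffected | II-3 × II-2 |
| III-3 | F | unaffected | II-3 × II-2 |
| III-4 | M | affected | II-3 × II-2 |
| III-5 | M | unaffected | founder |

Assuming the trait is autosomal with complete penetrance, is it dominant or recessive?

II-3 and II-2 are both unaffected yet have an affected child III-4. Under dominance, an affected child requires at least one affected parent, so the trait cannot be dominant.

recessive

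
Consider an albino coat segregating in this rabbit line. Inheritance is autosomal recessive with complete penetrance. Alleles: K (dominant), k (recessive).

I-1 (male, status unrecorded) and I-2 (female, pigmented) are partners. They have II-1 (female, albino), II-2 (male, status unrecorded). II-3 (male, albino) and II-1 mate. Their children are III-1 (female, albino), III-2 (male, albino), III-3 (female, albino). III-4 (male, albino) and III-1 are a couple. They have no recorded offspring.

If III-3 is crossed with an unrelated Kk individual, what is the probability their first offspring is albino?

III-3 is albino, so III-3 is kk.
The cross gives 1/2 Kk : 1/2 kk, so P(offspring is albino) = 1/2.

1/2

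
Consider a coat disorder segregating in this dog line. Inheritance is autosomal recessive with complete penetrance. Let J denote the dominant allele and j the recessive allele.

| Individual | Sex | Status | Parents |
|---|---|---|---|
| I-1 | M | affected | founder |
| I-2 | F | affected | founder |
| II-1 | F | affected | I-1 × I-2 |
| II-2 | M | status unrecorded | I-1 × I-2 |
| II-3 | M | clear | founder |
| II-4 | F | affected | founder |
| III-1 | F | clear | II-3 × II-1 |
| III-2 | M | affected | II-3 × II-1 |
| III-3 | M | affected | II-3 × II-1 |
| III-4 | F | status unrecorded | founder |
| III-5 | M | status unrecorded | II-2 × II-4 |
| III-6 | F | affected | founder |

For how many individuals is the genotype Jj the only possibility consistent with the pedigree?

2

Obligate heterozygotes: II-3 is clear so carries J and passed j to III-2 (jj), so II-3 is Jj; III-1 is clear so carries J and received j from II-1 (jj), so III-1 is Jj.
Every other individual is either homozygous by phenotype or has at least one consistent homozygous assignment, so the count is 2.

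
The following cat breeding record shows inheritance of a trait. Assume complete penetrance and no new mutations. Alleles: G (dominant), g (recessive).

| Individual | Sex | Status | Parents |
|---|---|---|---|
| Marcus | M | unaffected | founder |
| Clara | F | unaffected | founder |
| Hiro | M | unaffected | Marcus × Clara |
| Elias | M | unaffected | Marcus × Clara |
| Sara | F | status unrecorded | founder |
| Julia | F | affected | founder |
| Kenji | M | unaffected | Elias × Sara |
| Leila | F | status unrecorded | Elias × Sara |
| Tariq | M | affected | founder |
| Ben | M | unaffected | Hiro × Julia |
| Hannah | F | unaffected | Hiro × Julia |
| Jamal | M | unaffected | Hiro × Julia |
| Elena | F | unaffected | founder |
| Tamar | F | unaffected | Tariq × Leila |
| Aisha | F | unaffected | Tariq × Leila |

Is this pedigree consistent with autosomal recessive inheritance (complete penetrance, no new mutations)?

Yes

A consistent assignment under autosomal recessive exists: Marcus GG, Clara GG, Hiro GG, Elias GG, Sara GG, Julia gg, Kenji GG, Leila GG, Tariq gg, Ben Gg, Hannah Gg, Jamal Gg, Elena GG, Tamar Gg, Aisha Gg.
In this assignment every recorded phenotype matches its genotype and every non-founder's genotype is obtainable from its parents' genotypes, so the pedigree is consistent.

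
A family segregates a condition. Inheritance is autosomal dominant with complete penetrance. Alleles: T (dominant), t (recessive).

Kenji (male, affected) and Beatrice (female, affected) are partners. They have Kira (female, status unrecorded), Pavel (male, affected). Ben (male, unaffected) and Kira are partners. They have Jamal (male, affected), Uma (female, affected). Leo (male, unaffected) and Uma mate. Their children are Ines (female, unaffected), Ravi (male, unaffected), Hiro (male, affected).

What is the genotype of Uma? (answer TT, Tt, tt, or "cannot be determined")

From phenotype alone, Uma is TT or Tt.
Uma is affected so carries T and received t from Ben (tt), so Uma is Tt.

Tt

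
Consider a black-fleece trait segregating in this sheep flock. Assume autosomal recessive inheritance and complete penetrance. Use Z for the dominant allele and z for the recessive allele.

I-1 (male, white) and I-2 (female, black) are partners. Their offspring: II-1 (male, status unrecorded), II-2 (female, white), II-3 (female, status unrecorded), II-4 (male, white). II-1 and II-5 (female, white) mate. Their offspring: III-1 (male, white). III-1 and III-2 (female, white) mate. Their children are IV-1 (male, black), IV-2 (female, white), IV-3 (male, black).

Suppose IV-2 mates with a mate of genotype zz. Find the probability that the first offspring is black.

III-1 is white so carries Z and passed z to IV-1 (zz), so III-1 is Zz.
III-2 is white so carries Z and passed z to IV-1 (zz), so III-2 is Zz.
IV-2 is a white offspring of III-1 (Zz) × III-2 (Zz), whose cross gives 1/4 ZZ : 1/2 Zz : 1/4 zz; conditioning on being white, IV-2 is ZZ with probability 1/3, Zz with probability 2/3.
Summing over parental genotype combinations, P(offspring is black) = 2/3·1/2 = 1/3.

1/3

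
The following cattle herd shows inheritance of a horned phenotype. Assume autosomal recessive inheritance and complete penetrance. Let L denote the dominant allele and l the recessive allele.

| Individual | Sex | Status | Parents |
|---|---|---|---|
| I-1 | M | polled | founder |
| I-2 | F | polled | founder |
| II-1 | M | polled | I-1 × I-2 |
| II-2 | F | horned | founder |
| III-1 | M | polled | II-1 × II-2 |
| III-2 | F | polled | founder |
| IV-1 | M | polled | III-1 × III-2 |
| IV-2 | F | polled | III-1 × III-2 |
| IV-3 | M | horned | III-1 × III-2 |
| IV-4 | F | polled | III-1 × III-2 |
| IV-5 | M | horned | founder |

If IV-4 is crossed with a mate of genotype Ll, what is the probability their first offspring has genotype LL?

III-1 is polled so carries L and received l from II-2 (ll), so III-1 is Ll.
III-2 is polled so carries L and passed l to IV-3 (ll), so III-2 is Ll.
IV-4 is a polled offspring of III-1 (Ll) × III-2 (Ll), whose cross gives 1/4 LL : 1/2 Ll : 1/4 ll; conditioning on being polled, IV-4 is LL with probability 1/3, Ll with probability 2/3.
Summing over parental genotype combinations, P(offspring has genotype LL) = 1/3·1/2 + 2/3·1/4 = 1/3.

1/3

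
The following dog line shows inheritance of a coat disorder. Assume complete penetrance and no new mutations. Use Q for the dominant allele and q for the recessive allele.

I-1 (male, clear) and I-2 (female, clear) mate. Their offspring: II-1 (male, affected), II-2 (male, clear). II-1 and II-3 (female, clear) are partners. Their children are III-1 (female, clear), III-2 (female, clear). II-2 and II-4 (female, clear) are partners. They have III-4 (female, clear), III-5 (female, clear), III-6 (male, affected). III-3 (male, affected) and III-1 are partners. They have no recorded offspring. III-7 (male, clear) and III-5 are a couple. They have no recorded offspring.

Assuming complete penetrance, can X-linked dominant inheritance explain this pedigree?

No

Under X-linked dominant, II-1 (affected, male) cannot arise from I-1 (clear) × I-2 (clear).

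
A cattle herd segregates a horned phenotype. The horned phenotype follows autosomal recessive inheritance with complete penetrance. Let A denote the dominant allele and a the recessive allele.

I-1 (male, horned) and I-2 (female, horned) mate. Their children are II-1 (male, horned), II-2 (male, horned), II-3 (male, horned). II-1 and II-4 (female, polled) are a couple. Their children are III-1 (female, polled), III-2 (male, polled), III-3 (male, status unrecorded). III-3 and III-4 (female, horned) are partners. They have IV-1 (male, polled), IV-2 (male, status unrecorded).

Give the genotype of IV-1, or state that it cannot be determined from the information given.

From phenotype alone, IV-1 is AA or Aa.
IV-1 is polled so carries A and received a from III-4 (aa), so IV-1 is Aa.

Aa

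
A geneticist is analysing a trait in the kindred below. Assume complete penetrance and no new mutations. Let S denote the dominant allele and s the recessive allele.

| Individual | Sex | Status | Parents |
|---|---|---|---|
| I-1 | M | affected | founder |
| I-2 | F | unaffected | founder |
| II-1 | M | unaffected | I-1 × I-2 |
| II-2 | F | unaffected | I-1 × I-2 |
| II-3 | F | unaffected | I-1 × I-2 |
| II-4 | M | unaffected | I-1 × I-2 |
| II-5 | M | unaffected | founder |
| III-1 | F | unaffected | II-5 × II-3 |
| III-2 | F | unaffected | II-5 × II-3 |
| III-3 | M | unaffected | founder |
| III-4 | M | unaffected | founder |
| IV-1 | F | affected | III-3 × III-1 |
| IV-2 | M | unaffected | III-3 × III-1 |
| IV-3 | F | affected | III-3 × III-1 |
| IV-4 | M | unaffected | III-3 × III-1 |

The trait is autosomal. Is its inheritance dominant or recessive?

III-3 and III-1 are both unaffected yet have an affected child IV-1. Under dominance, an affected child requires at least one affected parent, so the trait cannot be dominant.

recessive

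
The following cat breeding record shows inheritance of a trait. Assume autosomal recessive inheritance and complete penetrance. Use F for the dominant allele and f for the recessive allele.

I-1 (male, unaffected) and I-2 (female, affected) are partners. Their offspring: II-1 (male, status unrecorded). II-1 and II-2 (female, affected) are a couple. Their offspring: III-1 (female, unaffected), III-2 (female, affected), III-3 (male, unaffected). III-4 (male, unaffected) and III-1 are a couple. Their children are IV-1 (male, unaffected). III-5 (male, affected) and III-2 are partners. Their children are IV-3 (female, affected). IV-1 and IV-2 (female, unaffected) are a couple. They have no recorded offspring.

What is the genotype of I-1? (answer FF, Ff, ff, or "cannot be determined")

cannot be determined

I-1's phenotype allows FF or Ff, and no parent or child forces a single allele at both positions; consistent genotype assignments exist with I-1 as FF or Ff.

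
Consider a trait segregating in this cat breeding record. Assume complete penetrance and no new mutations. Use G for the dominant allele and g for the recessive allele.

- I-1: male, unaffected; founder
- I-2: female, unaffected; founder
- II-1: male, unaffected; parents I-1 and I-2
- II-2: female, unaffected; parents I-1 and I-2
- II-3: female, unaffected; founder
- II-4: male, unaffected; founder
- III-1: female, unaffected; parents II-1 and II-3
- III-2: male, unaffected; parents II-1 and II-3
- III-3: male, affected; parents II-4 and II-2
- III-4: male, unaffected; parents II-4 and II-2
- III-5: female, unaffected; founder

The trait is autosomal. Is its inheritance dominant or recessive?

recessive

II-4 and II-2 are both unaffected yet have an affected child III-3. Under dominance, an affected child requires at least one affected parent, so the trait cannot be dominant.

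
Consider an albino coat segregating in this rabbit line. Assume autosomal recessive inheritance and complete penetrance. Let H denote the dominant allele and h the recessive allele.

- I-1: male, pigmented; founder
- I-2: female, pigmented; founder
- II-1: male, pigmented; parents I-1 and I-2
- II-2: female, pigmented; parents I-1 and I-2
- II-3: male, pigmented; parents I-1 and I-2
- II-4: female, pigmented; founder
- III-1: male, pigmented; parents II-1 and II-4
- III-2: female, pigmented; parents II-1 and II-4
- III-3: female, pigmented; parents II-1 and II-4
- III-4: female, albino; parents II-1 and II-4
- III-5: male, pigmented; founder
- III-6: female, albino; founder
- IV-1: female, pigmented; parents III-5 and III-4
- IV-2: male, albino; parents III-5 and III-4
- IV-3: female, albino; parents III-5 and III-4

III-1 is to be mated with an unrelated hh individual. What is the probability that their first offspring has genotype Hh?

2/3

II-1 is pigmented so carries H and passed h to III-4 (hh), so II-1 is Hh.
II-4 is pigmented so carries H and passed h to III-4 (hh), so II-4 is Hh.
III-1 is a pigmented offspring of II-1 (Hh) × II-4 (Hh), whose cross gives 1/4 HH : 1/2 Hh : 1/4 hh; conditioning on being pigmented, III-1 is HH with probability 1/3, Hh with probability 2/3.
Summing over parental genotype combinations, P(offspring has genotype Hh) = 1/3·1 + 2/3·1/2 = 2/3.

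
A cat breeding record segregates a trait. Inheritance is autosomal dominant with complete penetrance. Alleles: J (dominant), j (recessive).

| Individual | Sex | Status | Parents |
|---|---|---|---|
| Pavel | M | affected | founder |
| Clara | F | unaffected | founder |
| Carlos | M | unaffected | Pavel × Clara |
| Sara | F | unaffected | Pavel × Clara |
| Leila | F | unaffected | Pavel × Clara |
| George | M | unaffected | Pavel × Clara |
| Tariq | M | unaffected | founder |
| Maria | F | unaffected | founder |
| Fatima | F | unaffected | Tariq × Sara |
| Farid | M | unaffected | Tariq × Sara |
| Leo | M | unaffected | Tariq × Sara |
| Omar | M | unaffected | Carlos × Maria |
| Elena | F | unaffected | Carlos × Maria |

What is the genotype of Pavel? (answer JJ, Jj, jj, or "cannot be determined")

From phenotype alone, Pavel is JJ or Jj.
Pavel is affected so carries J and passed j to Carlos (jj), so Pavel is Jj.

Jj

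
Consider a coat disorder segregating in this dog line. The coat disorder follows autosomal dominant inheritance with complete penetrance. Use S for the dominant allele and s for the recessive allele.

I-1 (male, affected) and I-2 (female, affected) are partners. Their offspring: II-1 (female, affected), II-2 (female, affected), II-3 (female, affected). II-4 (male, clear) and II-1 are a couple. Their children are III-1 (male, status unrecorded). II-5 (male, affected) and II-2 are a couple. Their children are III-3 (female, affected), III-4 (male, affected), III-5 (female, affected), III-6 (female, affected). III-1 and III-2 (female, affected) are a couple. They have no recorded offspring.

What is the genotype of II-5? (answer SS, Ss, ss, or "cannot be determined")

cannot be determined

II-5's phenotype allows SS or Ss, and no parent or child forces a single allele at both positions; consistent genotype assignments exist with II-5 as SS or Ss.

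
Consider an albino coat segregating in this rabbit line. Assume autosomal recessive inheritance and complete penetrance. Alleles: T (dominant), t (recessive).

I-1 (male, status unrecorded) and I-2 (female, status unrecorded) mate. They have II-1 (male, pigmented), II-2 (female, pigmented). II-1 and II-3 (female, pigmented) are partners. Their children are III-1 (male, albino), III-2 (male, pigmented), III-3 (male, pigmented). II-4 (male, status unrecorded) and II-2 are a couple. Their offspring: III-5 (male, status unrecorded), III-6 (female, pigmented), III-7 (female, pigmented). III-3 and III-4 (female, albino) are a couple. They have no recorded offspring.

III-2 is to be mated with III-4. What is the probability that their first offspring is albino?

1/3

II-1 is pigmented so carries T and passed t to III-1 (tt), so II-1 is Tt.
II-3 is pigmented so carries T and passed t to III-1 (tt), so II-3 is Tt.
III-2 is a pigmented offspring of II-1 (Tt) × II-3 (Tt), whose cross gives 1/4 TT : 1/2 Tt : 1/4 tt; conditioning on being pigmented, III-2 is TT with probability 1/3, Tt with probability 2/3.
III-4 is albino, so III-4 is tt.
Summing over parental genotype combinations, P(offspring is albino) = 2/3·1/2 = 1/3.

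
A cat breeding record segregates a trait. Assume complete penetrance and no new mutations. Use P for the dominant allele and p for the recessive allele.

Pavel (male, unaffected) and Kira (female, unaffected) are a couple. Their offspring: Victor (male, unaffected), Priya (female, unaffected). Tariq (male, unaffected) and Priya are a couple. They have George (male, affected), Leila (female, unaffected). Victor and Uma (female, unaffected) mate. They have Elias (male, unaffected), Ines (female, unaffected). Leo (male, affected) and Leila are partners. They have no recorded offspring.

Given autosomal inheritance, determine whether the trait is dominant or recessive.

recessive

Tariq and Priya are both unaffected yet have an affected child George. Under dominance, an affected child requires at least one affected parent, so the trait cannot be dominant.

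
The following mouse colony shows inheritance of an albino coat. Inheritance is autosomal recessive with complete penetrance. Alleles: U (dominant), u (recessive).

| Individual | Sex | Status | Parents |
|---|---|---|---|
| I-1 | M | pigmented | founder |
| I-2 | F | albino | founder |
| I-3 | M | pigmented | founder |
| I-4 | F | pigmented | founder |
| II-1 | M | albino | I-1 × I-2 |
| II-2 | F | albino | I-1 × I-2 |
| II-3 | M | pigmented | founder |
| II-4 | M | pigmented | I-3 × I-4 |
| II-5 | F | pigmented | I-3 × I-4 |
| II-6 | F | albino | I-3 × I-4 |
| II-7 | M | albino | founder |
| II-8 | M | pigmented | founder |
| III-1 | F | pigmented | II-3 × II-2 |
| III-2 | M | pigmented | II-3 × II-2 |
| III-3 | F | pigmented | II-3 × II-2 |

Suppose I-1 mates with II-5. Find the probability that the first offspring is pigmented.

I-1 is pigmented so carries U and passed u to II-1 (uu), so I-1 is Uu.
I-3 is pigmented so carries U and passed u to II-6 (uu), so I-3 is Uu.
I-4 is pigmented so carries U and passed u to II-6 (uu), so I-4 is Uu.
II-5 is a pigmented offspring of I-3 (Uu) × I-4 (Uu), whose cross gives 1/4 UU : 1/2 Uu : 1/4 uu; conditioning on being pigmented, II-5 is UU with probability 1/3, Uu with probability 2/3.
Summing over parental genotype combinations, P(offspring is pigmented) = 1/3·1 + 2/3·3/4 = 5/6.

5/6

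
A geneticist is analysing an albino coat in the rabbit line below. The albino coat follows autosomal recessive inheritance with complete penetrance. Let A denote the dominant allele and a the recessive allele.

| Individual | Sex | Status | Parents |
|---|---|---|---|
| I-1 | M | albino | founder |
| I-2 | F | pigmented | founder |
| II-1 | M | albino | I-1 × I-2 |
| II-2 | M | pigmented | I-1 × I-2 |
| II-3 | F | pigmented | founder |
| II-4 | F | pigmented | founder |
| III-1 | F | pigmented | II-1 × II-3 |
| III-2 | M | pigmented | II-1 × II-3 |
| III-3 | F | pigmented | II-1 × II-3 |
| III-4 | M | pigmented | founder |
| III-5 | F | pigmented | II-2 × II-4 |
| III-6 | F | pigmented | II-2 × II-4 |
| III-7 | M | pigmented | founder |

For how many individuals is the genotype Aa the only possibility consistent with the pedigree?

Obligate heterozygotes: I-2 is pigmented so carries A and passed a to II-1 (aa), so I-2 is Aa; II-2 is pigmented so carries A and received a from I-1 (aa), so II-2 is Aa; III-1 is pigmented so carries A and received a from II-1 (aa), so III-1 is Aa; III-2 is pigmented so carries A and received a from II-1 (aa), so III-2 is Aa; III-3 is pigmented so carries A and received a from II-1 (aa), so III-3 is Aa.
Every other individual is either homozygous by phenotype or has at least one consistent homozygous assignment, so the count is 5.

5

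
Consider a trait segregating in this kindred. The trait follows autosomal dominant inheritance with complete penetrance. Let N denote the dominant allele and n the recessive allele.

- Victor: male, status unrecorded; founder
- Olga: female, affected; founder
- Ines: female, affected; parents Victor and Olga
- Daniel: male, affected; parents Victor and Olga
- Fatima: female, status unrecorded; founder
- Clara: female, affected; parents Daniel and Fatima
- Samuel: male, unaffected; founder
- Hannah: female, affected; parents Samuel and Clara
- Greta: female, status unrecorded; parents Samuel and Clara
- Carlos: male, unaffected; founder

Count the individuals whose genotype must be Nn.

Obligate heterozygotes: Hannah is affected so carries N and received n from Samuel (nn), so Hannah is Nn.
Every other individual is either homozygous by phenotype or has at least one consistent homozygous assignment, so the count is 1.

1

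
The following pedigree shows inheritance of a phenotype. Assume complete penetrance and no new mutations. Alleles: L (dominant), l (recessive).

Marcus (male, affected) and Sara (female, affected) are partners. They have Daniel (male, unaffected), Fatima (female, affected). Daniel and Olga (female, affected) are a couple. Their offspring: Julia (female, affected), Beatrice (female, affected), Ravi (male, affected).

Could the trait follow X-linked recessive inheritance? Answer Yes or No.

No

Under X-linked recessive, Daniel (unaffected, male) cannot arise from Marcus (affected) × Sara (affected).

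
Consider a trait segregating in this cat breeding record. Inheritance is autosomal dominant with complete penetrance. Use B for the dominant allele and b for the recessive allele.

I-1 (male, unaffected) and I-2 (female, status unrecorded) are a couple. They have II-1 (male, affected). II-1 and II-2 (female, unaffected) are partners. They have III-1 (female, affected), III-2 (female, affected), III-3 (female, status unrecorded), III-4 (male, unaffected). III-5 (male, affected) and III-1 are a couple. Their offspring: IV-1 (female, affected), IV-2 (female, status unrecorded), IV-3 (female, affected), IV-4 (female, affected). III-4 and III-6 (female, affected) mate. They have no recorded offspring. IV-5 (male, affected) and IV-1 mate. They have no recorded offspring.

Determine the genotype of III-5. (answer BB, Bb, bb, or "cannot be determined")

III-5's phenotype allows BB or Bb, and no parent or child forces a single allele at both positions; consistent genotype assignments exist with III-5 as BB or Bb.

cannot be determined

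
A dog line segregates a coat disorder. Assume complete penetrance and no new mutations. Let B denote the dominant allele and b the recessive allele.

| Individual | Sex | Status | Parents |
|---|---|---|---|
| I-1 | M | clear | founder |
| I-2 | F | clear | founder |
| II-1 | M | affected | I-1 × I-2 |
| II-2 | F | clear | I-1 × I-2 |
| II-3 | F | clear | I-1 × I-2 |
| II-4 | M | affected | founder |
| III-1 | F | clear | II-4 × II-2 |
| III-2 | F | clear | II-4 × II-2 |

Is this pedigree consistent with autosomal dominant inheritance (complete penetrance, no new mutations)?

No

Under autosomal dominant, II-1 (affected, male) cannot arise from I-1 (clear) × I-2 (clear).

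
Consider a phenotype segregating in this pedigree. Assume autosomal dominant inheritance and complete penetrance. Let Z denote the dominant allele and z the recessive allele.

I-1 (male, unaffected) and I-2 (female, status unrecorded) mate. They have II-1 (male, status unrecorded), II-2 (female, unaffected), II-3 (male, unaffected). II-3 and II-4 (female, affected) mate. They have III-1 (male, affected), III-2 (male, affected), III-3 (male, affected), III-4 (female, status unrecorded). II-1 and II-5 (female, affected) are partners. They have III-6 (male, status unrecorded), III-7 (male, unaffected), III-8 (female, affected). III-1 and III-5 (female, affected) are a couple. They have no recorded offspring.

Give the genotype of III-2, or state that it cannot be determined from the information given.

Zz

From phenotype alone, III-2 is ZZ or Zz.
III-2 is affected so carries Z and received z from II-3 (zz), so III-2 is Zz.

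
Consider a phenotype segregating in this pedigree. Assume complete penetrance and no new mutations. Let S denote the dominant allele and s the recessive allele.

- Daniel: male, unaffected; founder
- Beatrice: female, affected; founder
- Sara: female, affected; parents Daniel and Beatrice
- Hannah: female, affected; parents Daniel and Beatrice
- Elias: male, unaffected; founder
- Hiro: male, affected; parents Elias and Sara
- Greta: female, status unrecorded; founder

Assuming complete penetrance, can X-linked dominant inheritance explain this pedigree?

Yes

A consistent assignment under X-linked dominant exists: Daniel X^s Y, Beatrice X^S X^S, Sara X^S X^s, Hannah X^S X^s, Elias X^s Y, Hiro X^S Y, Greta X^S X^S.
In this assignment every recorded phenotype matches its genotype and every non-founder's genotype is obtainable from its parents' genotypes, so the pedigree is consistent.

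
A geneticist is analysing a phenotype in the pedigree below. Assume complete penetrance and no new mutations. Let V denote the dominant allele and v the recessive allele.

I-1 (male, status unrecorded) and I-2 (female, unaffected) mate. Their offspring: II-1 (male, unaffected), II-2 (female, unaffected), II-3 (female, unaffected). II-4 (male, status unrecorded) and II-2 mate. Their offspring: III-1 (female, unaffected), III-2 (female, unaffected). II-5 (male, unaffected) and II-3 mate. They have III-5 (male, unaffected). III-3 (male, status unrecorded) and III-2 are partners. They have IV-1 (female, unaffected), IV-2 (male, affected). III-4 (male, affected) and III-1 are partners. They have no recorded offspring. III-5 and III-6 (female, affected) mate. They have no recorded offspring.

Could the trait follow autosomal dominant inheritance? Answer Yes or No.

Yes

A consistent assignment under autosomal dominant exists: I-1 Vv, I-2 vv, II-1 vv, II-2 vv, II-3 vv, II-4 Vv, II-5 vv, III-1 vv, III-2 vv, III-3 Vv, III-4 VV, III-5 vv, III-6 VV, IV-1 vv, IV-2 Vv.
In this assignment every recorded phenotype matches its genotype and every non-founder's genotype is obtainable from its parents' genotypes, so the pedigree is consistent.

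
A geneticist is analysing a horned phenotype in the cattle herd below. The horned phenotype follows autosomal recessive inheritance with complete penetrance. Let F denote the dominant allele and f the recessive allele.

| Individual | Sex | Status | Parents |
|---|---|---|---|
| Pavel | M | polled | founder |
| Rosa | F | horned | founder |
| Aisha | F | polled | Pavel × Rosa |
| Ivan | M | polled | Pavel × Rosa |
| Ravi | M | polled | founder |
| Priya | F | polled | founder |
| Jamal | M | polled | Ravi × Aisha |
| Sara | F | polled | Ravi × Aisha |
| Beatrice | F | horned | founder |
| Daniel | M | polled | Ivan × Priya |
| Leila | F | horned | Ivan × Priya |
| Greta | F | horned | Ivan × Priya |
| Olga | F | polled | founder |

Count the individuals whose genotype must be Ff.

3

Obligate heterozygotes: Aisha is polled so carries F and received f from Rosa (ff), so Aisha is Ff; Ivan is polled so carries F and received f from Rosa (ff), so Ivan is Ff; Priya is polled so carries F and passed f to Leila (ff), so Priya is Ff.
Every other individual is either homozygous by phenotype or has at least one consistent homozygous assignment, so the count is 3.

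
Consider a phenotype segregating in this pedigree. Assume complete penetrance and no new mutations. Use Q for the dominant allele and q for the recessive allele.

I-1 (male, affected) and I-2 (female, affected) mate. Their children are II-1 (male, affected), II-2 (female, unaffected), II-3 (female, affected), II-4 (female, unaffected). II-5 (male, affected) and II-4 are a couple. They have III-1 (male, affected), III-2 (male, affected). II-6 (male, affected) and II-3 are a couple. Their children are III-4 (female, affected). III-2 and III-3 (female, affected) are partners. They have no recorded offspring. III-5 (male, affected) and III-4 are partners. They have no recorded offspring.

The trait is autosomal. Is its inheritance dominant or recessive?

dominant

I-1 and I-2 are both affected yet have an unaffected child II-2. Under a recessive model two affected parents are homozygous and every child would be affected, so the trait cannot be recessive.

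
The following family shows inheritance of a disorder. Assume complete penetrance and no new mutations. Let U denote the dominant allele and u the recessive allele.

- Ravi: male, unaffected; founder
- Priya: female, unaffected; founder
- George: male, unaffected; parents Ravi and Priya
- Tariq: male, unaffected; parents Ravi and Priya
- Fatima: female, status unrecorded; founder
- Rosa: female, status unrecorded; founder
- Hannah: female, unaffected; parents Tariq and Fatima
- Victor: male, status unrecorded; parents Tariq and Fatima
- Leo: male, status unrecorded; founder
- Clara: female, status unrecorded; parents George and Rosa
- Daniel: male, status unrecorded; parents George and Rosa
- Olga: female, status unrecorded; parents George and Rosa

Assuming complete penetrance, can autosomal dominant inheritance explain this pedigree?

A consistent assignment under autosomal dominant exists: Ravi uu, Priya uu, George uu, Tariq uu, Fatima Uu, Rosa UU, Hannah uu, Victor Uu, Leo UU, Clara Uu, Daniel Uu, Olga Uu.
In this assignment every recorded phenotype matches its genotype and every non-founder's genotype is obtainable from its parents' genotypes, so the pedigree is consistent.

Yes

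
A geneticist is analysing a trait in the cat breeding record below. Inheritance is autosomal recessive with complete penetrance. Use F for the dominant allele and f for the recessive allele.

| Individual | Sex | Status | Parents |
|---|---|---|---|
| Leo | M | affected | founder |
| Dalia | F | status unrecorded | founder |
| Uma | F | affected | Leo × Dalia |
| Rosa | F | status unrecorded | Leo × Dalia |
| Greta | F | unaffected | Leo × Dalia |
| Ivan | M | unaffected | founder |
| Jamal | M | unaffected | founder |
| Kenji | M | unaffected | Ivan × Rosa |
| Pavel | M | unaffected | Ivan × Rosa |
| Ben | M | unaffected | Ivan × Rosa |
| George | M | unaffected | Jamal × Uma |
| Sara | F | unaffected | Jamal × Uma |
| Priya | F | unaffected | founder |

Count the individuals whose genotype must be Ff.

Obligate heterozygotes: Dalia passed F to Greta (Ff, whose f came from Leo) and passed f to Uma (ff), so Dalia is Ff; Greta is unaffected so carries F and received f from Leo (ff), so Greta is Ff; George is unaffected so carries F and received f from Uma (ff), so George is Ff; Sara is unaffected so carries F and received f from Uma (ff), so Sara is Ff.
Every other individual is either homozygous by phenotype or has at least one consistent homozygous assignment, so the count is 4.

4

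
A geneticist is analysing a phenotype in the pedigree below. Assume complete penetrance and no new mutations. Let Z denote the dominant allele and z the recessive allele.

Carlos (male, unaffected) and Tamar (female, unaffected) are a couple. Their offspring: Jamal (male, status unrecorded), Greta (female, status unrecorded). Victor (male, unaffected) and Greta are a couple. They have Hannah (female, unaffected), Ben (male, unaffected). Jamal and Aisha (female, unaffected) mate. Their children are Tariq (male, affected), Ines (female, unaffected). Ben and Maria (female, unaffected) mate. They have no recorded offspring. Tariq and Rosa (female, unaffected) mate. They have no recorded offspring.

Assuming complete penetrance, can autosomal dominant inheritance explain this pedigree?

No assignment of genotypes under autosomal dominant satisfies every parent–offspring relationship, so the pedigree is inconsistent.

No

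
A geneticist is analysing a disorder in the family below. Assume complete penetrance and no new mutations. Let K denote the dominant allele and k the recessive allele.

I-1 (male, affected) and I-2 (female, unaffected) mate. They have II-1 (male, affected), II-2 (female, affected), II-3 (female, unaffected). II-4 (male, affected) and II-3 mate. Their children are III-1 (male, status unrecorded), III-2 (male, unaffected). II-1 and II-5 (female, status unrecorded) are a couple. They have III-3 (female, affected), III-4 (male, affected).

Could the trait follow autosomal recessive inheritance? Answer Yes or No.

A consistent assignment under autosomal recessive exists: I-1 kk, I-2 Kk, II-1 kk, II-2 kk, II-3 Kk, II-4 kk, II-5 Kk, III-1 Kk, III-2 Kk, III-3 kk, III-4 kk.
In this assignment every recorded phenotype matches its genotype and every non-founder's genotype is obtainable from its parents' genotypes, so the pedigree is consistent.

Yes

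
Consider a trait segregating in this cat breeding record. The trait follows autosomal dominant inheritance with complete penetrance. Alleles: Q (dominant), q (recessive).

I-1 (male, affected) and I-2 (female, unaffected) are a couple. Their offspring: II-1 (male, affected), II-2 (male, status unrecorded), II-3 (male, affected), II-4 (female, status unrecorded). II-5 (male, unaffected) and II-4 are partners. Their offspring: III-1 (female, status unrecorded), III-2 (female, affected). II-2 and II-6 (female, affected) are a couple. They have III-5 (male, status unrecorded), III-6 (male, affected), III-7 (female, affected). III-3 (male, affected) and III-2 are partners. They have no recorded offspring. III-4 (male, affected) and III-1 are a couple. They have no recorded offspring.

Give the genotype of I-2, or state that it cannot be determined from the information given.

qq

I-2 is unaffected, so I-2 is qq.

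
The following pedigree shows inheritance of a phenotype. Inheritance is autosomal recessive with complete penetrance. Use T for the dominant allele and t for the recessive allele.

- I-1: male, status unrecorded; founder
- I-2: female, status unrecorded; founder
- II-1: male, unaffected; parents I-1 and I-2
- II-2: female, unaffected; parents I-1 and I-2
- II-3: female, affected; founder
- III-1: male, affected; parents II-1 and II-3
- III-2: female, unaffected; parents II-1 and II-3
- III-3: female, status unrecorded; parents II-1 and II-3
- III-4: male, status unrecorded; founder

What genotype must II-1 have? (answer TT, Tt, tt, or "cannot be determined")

From phenotype alone, II-1 is TT or Tt.
II-1 is unaffected so carries T and passed t to III-1 (tt), so II-1 is Tt.

Tt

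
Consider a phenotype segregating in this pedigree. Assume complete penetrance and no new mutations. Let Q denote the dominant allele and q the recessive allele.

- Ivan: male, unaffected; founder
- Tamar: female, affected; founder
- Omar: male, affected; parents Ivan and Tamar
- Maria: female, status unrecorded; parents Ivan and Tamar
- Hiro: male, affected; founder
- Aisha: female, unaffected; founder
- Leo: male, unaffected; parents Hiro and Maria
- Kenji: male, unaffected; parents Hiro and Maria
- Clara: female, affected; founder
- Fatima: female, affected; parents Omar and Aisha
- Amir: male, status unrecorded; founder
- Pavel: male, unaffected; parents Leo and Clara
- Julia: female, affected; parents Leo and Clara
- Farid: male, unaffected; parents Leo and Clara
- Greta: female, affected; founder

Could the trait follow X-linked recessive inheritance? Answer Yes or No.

Under X-linked recessive, Pavel (unaffected, male) cannot arise from Leo (unaffected) × Clara (affected).

No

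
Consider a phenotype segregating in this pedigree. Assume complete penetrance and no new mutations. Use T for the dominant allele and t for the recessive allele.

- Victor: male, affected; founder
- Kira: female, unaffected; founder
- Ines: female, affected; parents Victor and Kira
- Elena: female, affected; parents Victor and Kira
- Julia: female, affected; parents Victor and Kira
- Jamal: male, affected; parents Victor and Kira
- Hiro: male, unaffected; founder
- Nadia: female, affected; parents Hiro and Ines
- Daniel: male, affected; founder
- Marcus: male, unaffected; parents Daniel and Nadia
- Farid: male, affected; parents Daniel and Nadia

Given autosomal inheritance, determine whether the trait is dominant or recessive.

dominant

Daniel and Nadia are both affected yet have an unaffected child Marcus. Under a recessive model two affected parents are homozygous and every child would be affected, so the trait cannot be recessive.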